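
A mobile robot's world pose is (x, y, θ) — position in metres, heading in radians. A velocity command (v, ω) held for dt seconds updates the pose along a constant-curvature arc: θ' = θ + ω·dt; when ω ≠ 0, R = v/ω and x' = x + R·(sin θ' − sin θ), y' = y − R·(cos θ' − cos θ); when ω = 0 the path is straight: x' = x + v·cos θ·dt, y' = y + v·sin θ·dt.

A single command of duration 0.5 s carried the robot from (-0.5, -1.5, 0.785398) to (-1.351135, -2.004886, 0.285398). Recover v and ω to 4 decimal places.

v = -2.0000, ω = -1.0000

Δθ = 0.285398 − 0.785398 = -0.500000
ω = Δθ/dt = -0.500000/0.5 = -1.0000
R = Δx/(sin θ' − sin θ) = 2.0000
v = R·ω = 2.0000·-1.0000 = -2.0000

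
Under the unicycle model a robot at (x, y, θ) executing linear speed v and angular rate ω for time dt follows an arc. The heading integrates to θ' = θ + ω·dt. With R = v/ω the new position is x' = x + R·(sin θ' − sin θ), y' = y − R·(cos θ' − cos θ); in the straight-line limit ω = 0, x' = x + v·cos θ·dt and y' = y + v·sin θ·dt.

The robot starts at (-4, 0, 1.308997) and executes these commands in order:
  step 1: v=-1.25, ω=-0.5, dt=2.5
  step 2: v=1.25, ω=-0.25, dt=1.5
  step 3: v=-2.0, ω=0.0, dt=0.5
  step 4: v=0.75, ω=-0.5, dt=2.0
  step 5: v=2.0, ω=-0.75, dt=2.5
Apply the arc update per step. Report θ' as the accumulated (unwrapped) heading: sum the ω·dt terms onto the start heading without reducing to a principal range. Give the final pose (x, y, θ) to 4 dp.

(-7.0961, -6.1599, -3.1910)

step 1: θ'=0.0590 (R=2.5000) → pose (-6.2674, -1.8486, 0.0590)
step 2: θ'=-0.3160 (R=-5.0000) → pose (-4.4187, -2.0875, -0.3160)
step 3: θ'=-0.3160 (straight) → pose (-5.3692, -1.7767, -0.3160)
step 4: θ'=-1.3160 (R=-1.5000) → pose (-4.3838, -2.8244, -1.3160)
step 5: θ'=-3.1910 (R=-2.6667) → pose (-7.0961, -6.1599, -3.1910)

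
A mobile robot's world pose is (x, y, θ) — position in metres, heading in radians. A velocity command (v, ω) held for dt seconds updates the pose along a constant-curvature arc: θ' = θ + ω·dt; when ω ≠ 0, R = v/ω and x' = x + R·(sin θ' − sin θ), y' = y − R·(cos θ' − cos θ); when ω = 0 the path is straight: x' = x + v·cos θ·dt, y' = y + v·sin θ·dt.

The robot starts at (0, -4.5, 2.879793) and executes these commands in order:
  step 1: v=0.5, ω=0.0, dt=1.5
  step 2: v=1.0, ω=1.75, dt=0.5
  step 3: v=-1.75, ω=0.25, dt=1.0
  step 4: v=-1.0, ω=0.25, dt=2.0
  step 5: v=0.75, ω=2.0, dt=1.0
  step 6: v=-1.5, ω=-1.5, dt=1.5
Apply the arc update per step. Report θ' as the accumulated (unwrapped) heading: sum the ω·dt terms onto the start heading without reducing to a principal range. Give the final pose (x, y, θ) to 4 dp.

step 1: θ'=2.8798 (straight) → pose (-0.7244, -4.3059, 2.8798)
step 2: θ'=3.7548 (R=0.5714) → pose (-1.2012, -4.3905, 3.7548)
step 3: θ'=4.0048 (R=-7.0000) → pose (0.0899, -3.2159, 4.0048)
step 4: θ'=4.5048 (R=-4.0000) → pose (0.9643, -1.4403, 4.5048)
step 5: θ'=6.5048 (R=0.3750) → pose (1.4137, -1.8834, 6.5048)
step 6: θ'=4.2548 (R=1.0000) → pose (0.2967, -0.4661, 4.2548)

(0.2967, -0.4661, 4.2548)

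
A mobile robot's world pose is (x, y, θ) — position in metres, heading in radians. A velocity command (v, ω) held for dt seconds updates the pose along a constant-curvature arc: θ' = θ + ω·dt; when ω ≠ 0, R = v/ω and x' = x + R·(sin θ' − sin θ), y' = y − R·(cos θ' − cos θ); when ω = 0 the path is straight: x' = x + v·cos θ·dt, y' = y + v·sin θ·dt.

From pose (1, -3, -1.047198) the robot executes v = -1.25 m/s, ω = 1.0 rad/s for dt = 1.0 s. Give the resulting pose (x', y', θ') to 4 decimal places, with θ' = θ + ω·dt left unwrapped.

θ' = -1.0472 + 1.0·1.0 = -0.0472
R = v/ω = -1.25/1.0 = -1.2500
x' = 1 + -1.2500·(sin -0.0472 − sin -1.0472) = -0.0236
y' = -3 − -1.2500·(cos -0.0472 − cos -1.0472) = -2.3764

(-0.0236, -2.3764, -0.0472)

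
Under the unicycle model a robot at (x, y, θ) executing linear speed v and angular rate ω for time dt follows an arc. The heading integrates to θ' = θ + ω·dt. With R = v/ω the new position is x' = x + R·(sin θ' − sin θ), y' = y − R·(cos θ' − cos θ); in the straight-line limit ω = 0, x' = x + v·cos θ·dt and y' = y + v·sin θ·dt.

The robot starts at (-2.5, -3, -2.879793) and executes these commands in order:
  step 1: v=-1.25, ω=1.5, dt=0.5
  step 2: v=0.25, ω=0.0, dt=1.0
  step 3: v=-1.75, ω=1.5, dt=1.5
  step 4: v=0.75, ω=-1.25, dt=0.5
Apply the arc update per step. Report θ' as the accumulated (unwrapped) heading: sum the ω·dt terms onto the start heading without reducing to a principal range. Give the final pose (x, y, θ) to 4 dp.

step 1: θ'=-2.1298 (R=-0.8333) → pose (-2.0092, -2.6370, -2.1298)
step 2: θ'=-2.1298 (straight) → pose (-2.1418, -2.8490, -2.1298)
step 3: θ'=0.1202 (R=-1.1667) → pose (-3.2708, -1.0720, 0.1202)
step 4: θ'=-0.5048 (R=-0.6000) → pose (-2.9086, -1.1425, -0.5048)

(-2.9086, -1.1425, -0.5048)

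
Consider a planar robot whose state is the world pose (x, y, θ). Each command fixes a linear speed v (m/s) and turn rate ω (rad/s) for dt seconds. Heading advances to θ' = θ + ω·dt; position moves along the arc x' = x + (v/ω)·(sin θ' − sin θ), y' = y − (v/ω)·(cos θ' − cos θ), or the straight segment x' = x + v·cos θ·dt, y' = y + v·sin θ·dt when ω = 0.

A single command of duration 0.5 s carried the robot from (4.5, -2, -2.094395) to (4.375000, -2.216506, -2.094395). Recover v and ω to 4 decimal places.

Δθ = -2.094395 − -2.094395 = 0.000000
ω = Δθ/dt = 0.000000/0.5 = 0.0000
ω = 0 → v = (Δx·cos θ + Δy·sin θ)/dt = 0.5000

v = 0.5000, ω = 0.0000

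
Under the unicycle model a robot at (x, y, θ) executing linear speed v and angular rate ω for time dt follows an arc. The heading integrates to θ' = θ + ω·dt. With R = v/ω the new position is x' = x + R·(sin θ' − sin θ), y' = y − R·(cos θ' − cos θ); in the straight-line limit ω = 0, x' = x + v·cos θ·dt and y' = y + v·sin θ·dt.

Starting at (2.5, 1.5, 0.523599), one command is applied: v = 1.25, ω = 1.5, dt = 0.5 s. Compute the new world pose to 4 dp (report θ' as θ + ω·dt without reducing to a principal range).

(2.8801, 1.9777, 1.2736)

θ' = 0.5236 + 1.5·0.5 = 1.2736
R = v/ω = 1.25/1.5 = 0.8333
x' = 2.5 + 0.8333·(sin 1.2736 − sin 0.5236) = 2.8801
y' = 1.5 − 0.8333·(cos 1.2736 − cos 0.5236) = 1.9777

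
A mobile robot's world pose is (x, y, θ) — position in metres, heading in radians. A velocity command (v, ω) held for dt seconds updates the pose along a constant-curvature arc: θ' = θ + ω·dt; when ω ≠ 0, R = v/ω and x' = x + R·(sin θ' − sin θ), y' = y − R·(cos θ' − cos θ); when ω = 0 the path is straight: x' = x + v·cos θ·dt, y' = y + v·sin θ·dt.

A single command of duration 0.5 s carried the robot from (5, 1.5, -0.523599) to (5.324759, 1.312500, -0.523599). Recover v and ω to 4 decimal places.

v = 0.7500, ω = 0.0000

Δθ = -0.523599 − -0.523599 = 0.000000
ω = Δθ/dt = 0.000000/0.5 = 0.0000
ω = 0 → v = (Δx·cos θ + Δy·sin θ)/dt = 0.7500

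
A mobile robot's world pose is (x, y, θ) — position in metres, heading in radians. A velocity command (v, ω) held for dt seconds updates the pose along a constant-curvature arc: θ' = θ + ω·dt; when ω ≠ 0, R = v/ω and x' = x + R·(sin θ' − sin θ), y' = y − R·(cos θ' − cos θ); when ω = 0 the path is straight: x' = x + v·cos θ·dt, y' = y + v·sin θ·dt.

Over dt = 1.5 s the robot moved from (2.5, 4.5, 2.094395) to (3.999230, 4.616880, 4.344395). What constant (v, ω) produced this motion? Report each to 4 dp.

Δθ = 4.344395 − 2.094395 = 2.250000
ω = Δθ/dt = 2.250000/1.5 = 1.5000
R = Δx/(sin θ' − sin θ) = -0.8333
v = R·ω = -0.8333·1.5000 = -1.2500

v = -1.2500, ω = 1.5000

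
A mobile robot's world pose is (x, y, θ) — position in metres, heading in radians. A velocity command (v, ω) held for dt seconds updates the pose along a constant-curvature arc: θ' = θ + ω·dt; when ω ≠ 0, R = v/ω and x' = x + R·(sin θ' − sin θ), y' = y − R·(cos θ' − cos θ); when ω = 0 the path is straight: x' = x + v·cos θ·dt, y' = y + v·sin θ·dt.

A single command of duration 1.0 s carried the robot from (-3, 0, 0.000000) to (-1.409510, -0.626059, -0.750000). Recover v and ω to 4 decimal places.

v = 1.7500, ω = -0.7500

Δθ = -0.750000 − 0.000000 = -0.750000
ω = Δθ/dt = -0.750000/1.0 = -0.7500
R = Δx/(sin θ' − sin θ) = -2.3333
v = R·ω = -2.3333·-0.7500 = 1.7500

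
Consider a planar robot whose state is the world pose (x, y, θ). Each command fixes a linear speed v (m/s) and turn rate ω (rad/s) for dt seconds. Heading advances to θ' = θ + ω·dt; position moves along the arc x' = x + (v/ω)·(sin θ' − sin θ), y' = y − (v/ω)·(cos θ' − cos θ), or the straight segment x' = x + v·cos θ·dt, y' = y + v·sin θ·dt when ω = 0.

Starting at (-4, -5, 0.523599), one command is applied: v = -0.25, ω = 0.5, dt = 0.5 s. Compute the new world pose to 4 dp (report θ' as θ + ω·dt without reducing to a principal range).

(-4.0994, -5.0753, 0.7736)

θ' = 0.5236 + 0.5·0.5 = 0.7736
R = v/ω = -0.25/0.5 = -0.5000
x' = -4 + -0.5000·(sin 0.7736 − sin 0.5236) = -4.0994
y' = -5 − -0.5000·(cos 0.7736 − cos 0.5236) = -5.0753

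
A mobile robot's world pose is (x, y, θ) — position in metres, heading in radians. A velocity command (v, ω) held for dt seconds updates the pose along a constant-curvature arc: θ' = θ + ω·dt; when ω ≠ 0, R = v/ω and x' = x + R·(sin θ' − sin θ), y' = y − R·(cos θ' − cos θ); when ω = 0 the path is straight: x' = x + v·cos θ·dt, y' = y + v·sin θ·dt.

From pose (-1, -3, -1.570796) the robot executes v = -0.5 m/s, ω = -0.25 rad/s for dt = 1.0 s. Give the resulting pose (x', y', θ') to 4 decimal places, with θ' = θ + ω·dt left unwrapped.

θ' = -1.5708 + -0.25·1.0 = -1.8208
R = v/ω = -0.5/-0.25 = 2.0000
x' = -1 + 2.0000·(sin -1.8208 − sin -1.5708) = -0.9378
y' = -3 − 2.0000·(cos -1.8208 − cos -1.5708) = -2.5052

(-0.9378, -2.5052, -1.8208)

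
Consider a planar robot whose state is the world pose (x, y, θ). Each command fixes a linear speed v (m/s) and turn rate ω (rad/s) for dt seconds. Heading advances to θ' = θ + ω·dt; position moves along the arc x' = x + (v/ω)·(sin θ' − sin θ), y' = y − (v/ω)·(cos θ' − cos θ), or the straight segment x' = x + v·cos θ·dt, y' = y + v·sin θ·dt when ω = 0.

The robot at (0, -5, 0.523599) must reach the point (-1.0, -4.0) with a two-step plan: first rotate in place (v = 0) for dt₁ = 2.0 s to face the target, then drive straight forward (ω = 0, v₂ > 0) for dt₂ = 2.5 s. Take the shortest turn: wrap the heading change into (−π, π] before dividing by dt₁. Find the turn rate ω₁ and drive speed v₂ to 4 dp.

heading to target = atan2(-4−-5, -1−0) = 2.3562
Δθ = wrap(2.3562 − 0.5236) = 1.8326; ω₁ = Δθ/dt₁ = 0.9163
distance = √((-1−0)² + (-4−-5)²) = 1.4142; v₂ = distance/dt₂ = 0.5657

ω₁ = 0.9163, v₂ = 0.5657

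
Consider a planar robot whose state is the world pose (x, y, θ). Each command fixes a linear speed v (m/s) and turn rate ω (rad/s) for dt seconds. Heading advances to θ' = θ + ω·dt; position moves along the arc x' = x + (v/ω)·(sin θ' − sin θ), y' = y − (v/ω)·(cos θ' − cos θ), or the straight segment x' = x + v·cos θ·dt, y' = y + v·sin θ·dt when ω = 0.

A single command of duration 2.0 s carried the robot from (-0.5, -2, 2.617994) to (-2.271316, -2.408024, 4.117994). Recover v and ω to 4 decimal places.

v = 1.0000, ω = 0.7500

Δθ = 4.117994 − 2.617994 = 1.500000
ω = Δθ/dt = 1.500000/2.0 = 0.7500
R = Δx/(sin θ' − sin θ) = 1.3333
v = R·ω = 1.3333·0.7500 = 1.0000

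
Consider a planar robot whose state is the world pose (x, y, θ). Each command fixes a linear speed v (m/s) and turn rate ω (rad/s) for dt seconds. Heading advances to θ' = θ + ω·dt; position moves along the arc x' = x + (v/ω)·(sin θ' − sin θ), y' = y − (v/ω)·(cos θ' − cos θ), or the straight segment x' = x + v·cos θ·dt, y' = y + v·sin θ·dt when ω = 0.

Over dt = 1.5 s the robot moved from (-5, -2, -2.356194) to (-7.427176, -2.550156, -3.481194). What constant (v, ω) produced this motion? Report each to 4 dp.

v = 1.7500, ω = -0.7500

Δθ = -3.481194 − -2.356194 = -1.125000
ω = Δθ/dt = -1.125000/1.5 = -0.7500
R = Δx/(sin θ' − sin θ) = -2.3333
v = R·ω = -2.3333·-0.7500 = 1.7500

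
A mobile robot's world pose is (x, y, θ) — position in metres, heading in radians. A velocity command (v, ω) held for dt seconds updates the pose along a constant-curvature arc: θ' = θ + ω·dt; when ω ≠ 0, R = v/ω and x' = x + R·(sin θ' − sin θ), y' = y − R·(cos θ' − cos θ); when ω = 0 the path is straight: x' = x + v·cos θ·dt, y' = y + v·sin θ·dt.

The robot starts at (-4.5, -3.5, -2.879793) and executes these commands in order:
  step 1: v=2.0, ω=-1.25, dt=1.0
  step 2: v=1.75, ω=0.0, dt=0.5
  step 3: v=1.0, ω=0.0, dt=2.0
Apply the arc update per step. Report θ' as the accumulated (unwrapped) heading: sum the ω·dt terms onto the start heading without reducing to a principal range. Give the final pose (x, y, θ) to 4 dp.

(-7.8320, -0.4341, -4.1298)

step 1: θ'=-4.1298 (R=-1.6000) → pose (-6.2502, -2.8348, -4.1298)
step 2: θ'=-4.1298 (straight) → pose (-6.7316, -2.1042, -4.1298)
step 3: θ'=-4.1298 (straight) → pose (-7.8320, -0.4341, -4.1298)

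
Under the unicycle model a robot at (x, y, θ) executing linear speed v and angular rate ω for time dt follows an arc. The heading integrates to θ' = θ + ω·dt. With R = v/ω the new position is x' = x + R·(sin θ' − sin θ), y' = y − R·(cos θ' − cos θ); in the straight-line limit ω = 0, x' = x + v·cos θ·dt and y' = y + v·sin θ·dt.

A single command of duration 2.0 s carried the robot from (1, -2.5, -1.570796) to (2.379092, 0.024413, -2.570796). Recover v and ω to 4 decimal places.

Δθ = -2.570796 − -1.570796 = -1.000000
ω = Δθ/dt = -1.000000/2.0 = -0.5000
R = −Δy/(cos θ' − cos θ) = 3.0000
v = R·ω = 3.0000·-0.5000 = -1.5000

v = -1.5000, ω = -0.5000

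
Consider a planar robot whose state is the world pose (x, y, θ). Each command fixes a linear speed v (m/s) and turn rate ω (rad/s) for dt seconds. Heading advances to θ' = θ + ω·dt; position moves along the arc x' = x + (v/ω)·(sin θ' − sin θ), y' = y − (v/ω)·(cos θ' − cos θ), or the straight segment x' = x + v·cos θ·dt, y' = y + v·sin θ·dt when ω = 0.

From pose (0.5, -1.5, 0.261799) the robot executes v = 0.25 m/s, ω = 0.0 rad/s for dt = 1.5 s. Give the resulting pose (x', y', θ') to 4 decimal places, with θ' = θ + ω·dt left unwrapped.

(0.8622, -1.4029, 0.2618)

θ' = 0.2618 + 0.0·1.5 = 0.2618
ω = 0 → straight: x' = 0.5 + 0.25·cos(0.2618)·1.5 = 0.8622
y' = -1.5 + 0.25·sin(0.2618)·1.5 = -1.4029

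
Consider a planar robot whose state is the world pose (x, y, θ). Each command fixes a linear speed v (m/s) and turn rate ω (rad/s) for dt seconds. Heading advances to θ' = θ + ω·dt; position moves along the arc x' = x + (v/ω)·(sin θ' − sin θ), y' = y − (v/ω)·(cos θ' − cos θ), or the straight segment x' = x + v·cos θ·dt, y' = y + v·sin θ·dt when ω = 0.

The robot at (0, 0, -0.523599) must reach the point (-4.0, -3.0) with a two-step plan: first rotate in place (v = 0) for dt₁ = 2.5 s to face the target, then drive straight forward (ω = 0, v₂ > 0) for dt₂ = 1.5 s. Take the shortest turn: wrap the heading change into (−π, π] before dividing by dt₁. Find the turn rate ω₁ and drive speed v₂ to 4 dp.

heading to target = atan2(-3−0, -4−0) = -2.4981
Δθ = wrap(-2.4981 − -0.5236) = -1.9745; ω₁ = Δθ/dt₁ = -0.7898
distance = √((-4−0)² + (-3−0)²) = 5.0000; v₂ = distance/dt₂ = 3.3333

ω₁ = -0.7898, v₂ = 3.3333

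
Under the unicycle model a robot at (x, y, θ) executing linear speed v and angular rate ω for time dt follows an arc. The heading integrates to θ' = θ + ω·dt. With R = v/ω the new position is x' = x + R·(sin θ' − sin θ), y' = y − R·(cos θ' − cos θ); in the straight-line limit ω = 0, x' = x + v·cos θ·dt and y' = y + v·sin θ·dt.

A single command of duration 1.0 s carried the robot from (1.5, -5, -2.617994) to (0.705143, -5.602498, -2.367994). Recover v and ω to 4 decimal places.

v = 1.0000, ω = 0.2500

Δθ = -2.367994 − -2.617994 = 0.250000
ω = Δθ/dt = 0.250000/1.0 = 0.2500
R = Δx/(sin θ' − sin θ) = 4.0000
v = R·ω = 4.0000·0.2500 = 1.0000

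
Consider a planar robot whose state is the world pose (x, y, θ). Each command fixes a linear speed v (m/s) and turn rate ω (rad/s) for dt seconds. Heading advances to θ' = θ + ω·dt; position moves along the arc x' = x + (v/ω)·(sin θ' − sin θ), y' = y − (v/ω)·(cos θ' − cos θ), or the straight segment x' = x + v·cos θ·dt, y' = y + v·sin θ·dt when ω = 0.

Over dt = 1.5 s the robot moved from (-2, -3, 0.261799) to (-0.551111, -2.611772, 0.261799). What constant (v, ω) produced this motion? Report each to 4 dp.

v = 1.0000, ω = 0.0000

Δθ = 0.261799 − 0.261799 = 0.000000
ω = Δθ/dt = 0.000000/1.5 = 0.0000
ω = 0 → v = (Δx·cos θ + Δy·sin θ)/dt = 1.0000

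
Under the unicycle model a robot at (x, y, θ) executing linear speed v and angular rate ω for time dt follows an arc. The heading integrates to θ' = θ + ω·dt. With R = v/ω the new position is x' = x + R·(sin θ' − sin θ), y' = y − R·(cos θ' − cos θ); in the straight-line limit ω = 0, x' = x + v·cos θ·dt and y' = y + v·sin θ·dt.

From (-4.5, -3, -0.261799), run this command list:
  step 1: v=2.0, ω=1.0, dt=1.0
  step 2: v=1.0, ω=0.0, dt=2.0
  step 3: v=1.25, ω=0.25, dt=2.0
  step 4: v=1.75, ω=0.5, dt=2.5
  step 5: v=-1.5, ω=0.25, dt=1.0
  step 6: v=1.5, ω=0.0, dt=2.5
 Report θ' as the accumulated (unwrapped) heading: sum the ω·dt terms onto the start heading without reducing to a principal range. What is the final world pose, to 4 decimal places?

(-3.1334, 5.5039, 2.7382)

step 1: θ'=0.7382 (R=2.0000) → pose (-2.6364, -2.5475, 0.7382)
step 2: θ'=0.7382 (straight) → pose (-1.1571, -1.2016, 0.7382)
step 3: θ'=1.2382 (R=5.0000) → pose (0.2041, 0.8643, 1.2382)
step 4: θ'=2.4882 (R=3.5000) → pose (-0.9765, 4.7862, 2.4882)
step 5: θ'=2.7382 (R=-6.0000) → pose (0.3156, 4.0319, 2.7382)
step 6: θ'=2.7382 (straight) → pose (-3.1334, 5.5039, 2.7382)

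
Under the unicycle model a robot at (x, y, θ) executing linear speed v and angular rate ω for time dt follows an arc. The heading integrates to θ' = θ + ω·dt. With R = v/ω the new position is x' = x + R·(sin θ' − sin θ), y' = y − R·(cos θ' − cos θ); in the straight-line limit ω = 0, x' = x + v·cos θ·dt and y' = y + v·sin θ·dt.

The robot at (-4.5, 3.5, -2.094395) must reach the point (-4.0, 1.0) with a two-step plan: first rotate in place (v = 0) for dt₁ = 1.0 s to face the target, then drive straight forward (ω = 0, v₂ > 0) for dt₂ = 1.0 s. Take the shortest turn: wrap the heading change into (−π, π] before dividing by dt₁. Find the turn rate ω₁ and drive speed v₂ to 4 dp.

heading to target = atan2(1−3.5, -4−-4.5) = -1.3734
Δθ = wrap(-1.3734 − -2.0944) = 0.7210; ω₁ = Δθ/dt₁ = 0.7210
distance = √((-4−-4.5)² + (1−3.5)²) = 2.5495; v₂ = distance/dt₂ = 2.5495

ω₁ = 0.7210, v₂ = 2.5495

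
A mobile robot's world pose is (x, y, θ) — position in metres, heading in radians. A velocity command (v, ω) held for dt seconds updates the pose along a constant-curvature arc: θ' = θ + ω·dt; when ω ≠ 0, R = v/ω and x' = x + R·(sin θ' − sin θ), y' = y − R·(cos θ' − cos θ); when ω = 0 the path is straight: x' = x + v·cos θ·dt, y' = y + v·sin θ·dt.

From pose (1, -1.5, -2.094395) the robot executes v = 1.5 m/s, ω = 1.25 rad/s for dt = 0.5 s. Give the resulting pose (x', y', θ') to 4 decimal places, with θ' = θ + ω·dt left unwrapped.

θ' = -2.0944 + 1.25·0.5 = -1.4694
R = v/ω = 1.5/1.25 = 1.2000
x' = 1 + 1.2000·(sin -1.4694 − sin -2.0944) = 0.8454
y' = -1.5 − 1.2000·(cos -1.4694 − cos -2.0944) = -2.2215

(0.8454, -2.2215, -1.4694)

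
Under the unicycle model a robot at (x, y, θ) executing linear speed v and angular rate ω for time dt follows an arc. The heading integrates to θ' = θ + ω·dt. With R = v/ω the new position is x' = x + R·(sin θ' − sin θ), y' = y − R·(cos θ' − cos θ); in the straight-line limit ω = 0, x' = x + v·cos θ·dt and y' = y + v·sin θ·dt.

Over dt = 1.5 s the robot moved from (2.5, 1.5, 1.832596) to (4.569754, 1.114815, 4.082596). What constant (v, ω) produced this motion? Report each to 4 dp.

Δθ = 4.082596 − 1.832596 = 2.250000
ω = Δθ/dt = 2.250000/1.5 = 1.5000
R = Δx/(sin θ' − sin θ) = -1.1667
v = R·ω = -1.1667·1.5000 = -1.7500

v = -1.7500, ω = 1.5000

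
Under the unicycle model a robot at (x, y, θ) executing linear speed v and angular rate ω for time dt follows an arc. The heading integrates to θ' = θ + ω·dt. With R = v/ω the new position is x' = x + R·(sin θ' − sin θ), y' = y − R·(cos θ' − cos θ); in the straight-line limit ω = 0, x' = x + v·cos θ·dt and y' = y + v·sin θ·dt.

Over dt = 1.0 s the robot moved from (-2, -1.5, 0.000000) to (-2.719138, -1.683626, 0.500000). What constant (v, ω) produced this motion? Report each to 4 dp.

v = -0.7500, ω = 0.5000

Δθ = 0.500000 − 0.000000 = 0.500000
ω = Δθ/dt = 0.500000/1.0 = 0.5000
R = Δx/(sin θ' − sin θ) = -1.5000
v = R·ω = -1.5000·0.5000 = -0.7500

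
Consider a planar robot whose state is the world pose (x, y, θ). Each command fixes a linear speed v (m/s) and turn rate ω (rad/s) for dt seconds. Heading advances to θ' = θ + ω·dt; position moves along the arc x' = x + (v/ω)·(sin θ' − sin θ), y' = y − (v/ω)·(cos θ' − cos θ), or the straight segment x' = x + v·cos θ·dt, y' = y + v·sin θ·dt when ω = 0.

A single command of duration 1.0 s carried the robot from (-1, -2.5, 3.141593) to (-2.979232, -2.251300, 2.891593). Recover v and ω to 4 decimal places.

Δθ = 2.891593 − 3.141593 = -0.250000
ω = Δθ/dt = -0.250000/1.0 = -0.2500
R = Δx/(sin θ' − sin θ) = -8.0000
v = R·ω = -8.0000·-0.2500 = 2.0000

v = 2.0000, ω = -0.2500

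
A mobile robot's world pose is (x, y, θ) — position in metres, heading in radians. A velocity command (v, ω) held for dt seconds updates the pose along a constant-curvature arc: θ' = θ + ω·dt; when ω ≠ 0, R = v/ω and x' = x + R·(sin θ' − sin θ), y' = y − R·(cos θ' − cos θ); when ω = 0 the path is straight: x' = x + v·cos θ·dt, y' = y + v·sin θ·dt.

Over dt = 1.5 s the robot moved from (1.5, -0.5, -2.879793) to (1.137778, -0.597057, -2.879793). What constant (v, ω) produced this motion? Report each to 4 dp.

Δθ = -2.879793 − -2.879793 = 0.000000
ω = Δθ/dt = 0.000000/1.5 = 0.0000
ω = 0 → v = (Δx·cos θ + Δy·sin θ)/dt = 0.2500

v = 0.2500, ω = 0.0000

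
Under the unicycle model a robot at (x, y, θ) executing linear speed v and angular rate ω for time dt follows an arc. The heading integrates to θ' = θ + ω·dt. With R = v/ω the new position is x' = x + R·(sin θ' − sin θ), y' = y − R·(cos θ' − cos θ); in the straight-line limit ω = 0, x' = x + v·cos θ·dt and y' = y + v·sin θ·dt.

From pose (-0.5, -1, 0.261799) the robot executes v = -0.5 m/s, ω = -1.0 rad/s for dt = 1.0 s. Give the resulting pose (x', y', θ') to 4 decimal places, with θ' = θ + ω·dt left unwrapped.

θ' = 0.2618 + -1.0·1.0 = -0.7382
R = v/ω = -0.5/-1.0 = 0.5000
x' = -0.5 + 0.5000·(sin -0.7382 − sin 0.2618) = -0.9659
y' = -1 − 0.5000·(cos -0.7382 − cos 0.2618) = -0.8869

(-0.9659, -0.8869, -0.7382)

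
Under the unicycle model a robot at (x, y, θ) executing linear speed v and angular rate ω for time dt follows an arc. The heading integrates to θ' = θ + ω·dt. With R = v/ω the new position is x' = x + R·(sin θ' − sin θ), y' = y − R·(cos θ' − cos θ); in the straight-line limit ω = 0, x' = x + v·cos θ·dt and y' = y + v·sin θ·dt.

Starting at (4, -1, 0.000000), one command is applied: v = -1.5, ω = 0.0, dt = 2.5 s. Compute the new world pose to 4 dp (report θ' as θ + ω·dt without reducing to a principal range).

(0.2500, -1.0000, 0.0000)

θ' = 0.0000 + 0.0·2.5 = 0.0000
ω = 0 → straight: x' = 4 + -1.5·cos(0.0000)·2.5 = 0.2500
y' = -1 + -1.5·sin(0.0000)·2.5 = -1.0000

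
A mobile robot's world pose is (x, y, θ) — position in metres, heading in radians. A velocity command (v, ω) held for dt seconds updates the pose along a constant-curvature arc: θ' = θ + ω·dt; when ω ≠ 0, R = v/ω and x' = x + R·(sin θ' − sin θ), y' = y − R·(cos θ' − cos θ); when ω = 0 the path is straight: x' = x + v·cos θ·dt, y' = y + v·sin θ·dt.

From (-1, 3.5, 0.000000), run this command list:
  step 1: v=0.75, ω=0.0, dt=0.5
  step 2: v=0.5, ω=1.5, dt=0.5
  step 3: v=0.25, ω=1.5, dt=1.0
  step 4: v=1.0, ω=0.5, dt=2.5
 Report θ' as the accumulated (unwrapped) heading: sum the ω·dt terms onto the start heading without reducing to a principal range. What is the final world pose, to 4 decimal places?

step 1: θ'=0.0000 (straight) → pose (-0.6250, 3.5000, 0.0000)
step 2: θ'=0.7500 (R=0.3333) → pose (-0.3978, 3.5894, 0.7500)
step 3: θ'=2.2500 (R=0.1667) → pose (-0.3817, 3.8161, 2.2500)
step 4: θ'=3.5000 (R=2.0000) → pose (-2.6394, 4.4326, 3.5000)

(-2.6394, 4.4326, 3.5000)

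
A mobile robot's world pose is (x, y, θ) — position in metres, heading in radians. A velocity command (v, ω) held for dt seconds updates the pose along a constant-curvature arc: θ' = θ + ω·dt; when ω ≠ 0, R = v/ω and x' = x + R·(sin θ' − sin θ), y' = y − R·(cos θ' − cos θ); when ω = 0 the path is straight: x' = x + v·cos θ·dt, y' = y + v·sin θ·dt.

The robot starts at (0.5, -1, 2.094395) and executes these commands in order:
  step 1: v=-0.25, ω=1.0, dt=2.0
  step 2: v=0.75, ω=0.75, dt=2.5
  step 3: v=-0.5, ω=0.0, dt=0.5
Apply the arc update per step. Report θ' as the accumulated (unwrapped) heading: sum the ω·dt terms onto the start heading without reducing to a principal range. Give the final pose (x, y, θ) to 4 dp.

(1.1889, -2.4733, 5.9694)

step 1: θ'=4.0944 (R=-0.2500) → pose (0.9203, -1.0199, 4.0944)
step 2: θ'=5.9694 (R=1.0000) → pose (1.4266, -2.5504, 5.9694)
step 3: θ'=5.9694 (straight) → pose (1.1889, -2.4733, 5.9694)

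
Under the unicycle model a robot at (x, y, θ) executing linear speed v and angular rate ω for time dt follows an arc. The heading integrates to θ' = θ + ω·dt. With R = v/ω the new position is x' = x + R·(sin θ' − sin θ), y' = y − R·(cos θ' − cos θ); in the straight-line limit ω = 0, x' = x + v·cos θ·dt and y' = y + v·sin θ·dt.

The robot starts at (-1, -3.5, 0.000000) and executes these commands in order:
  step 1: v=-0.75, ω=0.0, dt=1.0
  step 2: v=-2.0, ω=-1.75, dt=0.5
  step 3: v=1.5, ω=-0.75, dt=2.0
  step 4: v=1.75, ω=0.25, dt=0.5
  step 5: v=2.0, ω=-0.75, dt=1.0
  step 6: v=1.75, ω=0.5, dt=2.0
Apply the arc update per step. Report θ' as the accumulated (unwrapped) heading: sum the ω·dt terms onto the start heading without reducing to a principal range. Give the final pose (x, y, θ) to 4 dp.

step 1: θ'=0.0000 (straight) → pose (-1.7500, -3.5000, 0.0000)
step 2: θ'=-0.8750 (R=1.1429) → pose (-2.6272, -3.0897, -0.8750)
step 3: θ'=-2.3750 (R=-2.0000) → pose (-2.7749, -5.8123, -2.3750)
step 4: θ'=-2.2500 (R=7.0000) → pose (-3.3656, -6.4570, -2.2500)
step 5: θ'=-3.0000 (R=-2.6667) → pose (-5.0642, -7.4218, -3.0000)
step 6: θ'=-2.0000 (R=3.5000) → pose (-7.7528, -9.4303, -2.0000)

(-7.7528, -9.4303, -2.0000)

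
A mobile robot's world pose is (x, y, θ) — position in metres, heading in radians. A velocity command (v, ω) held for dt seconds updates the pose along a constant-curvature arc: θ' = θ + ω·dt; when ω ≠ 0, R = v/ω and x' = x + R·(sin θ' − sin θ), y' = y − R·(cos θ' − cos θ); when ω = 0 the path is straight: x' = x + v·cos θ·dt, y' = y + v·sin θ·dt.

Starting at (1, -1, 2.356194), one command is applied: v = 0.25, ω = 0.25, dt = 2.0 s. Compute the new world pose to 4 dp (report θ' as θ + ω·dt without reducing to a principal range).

(0.5744, -0.7476, 2.8562)

θ' = 2.3562 + 0.25·2.0 = 2.8562
R = v/ω = 0.25/0.25 = 1.0000
x' = 1 + 1.0000·(sin 2.8562 − sin 2.3562) = 0.5744
y' = -1 − 1.0000·(cos 2.8562 − cos 2.3562) = -0.7476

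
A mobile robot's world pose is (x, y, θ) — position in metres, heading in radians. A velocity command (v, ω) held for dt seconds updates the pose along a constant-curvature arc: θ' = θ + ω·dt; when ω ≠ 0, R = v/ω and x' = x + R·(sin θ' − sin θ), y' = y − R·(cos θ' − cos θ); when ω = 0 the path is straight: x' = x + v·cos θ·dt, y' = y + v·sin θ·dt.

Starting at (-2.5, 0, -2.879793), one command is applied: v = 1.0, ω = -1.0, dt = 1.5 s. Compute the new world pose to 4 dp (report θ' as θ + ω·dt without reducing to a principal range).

θ' = -2.8798 + -1.0·1.5 = -4.3798
R = v/ω = 1.0/-1.0 = -1.0000
x' = -2.5 + -1.0000·(sin -4.3798 − sin -2.8798) = -3.7040
y' = 0 − -1.0000·(cos -4.3798 − cos -2.8798) = 0.6394

(-3.7040, 0.6394, -4.3798)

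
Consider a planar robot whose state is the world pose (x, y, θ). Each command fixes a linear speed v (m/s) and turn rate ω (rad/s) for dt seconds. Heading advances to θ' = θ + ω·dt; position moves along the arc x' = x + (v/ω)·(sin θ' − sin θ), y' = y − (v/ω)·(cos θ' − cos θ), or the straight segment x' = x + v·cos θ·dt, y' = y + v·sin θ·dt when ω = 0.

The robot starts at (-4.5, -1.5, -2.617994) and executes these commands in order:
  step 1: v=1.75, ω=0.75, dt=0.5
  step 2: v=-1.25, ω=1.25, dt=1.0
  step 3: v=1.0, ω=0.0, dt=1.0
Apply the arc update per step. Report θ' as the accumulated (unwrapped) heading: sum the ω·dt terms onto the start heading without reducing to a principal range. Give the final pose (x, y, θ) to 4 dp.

(-4.5577, -1.7365, -0.9930)

step 1: θ'=-2.2430 (R=2.3333) → pose (-5.1591, -2.0677, -2.2430)
step 2: θ'=-0.9930 (R=-1.0000) → pose (-5.1039, -0.8989, -0.9930)
step 3: θ'=-0.9930 (straight) → pose (-4.5577, -1.7365, -0.9930)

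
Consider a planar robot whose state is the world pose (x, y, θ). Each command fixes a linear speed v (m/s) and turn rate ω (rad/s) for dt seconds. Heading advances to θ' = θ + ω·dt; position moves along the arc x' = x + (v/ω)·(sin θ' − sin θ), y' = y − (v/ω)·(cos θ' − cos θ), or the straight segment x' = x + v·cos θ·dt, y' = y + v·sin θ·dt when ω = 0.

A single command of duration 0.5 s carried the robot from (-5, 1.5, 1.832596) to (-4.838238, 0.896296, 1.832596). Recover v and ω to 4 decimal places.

Δθ = 1.832596 − 1.832596 = 0.000000
ω = Δθ/dt = 0.000000/0.5 = 0.0000
ω = 0 → v = (Δx·cos θ + Δy·sin θ)/dt = -1.2500

v = -1.2500, ω = 0.0000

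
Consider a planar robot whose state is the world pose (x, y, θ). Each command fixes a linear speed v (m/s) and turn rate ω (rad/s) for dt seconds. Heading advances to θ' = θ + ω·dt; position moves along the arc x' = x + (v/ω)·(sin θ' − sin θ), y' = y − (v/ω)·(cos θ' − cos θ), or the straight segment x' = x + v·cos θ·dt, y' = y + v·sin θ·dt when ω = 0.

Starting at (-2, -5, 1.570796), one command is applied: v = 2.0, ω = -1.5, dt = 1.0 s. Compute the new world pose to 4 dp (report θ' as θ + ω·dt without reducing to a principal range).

θ' = 1.5708 + -1.5·1.0 = 0.0708
R = v/ω = 2.0/-1.5 = -1.3333
x' = -2 + -1.3333·(sin 0.0708 − sin 1.5708) = -0.7610
y' = -5 − -1.3333·(cos 0.0708 − cos 1.5708) = -3.6700

(-0.7610, -3.6700, 0.0708)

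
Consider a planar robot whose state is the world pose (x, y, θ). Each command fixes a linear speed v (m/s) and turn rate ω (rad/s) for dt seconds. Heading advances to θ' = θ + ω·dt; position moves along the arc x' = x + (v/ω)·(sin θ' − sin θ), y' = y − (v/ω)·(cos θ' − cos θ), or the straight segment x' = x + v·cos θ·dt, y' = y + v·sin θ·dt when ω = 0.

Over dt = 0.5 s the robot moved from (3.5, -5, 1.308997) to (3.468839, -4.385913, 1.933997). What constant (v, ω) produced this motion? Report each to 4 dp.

Δθ = 1.933997 − 1.308997 = 0.625000
ω = Δθ/dt = 0.625000/0.5 = 1.2500
R = −Δy/(cos θ' − cos θ) = 1.0000
v = R·ω = 1.0000·1.2500 = 1.2500

v = 1.2500, ω = 1.2500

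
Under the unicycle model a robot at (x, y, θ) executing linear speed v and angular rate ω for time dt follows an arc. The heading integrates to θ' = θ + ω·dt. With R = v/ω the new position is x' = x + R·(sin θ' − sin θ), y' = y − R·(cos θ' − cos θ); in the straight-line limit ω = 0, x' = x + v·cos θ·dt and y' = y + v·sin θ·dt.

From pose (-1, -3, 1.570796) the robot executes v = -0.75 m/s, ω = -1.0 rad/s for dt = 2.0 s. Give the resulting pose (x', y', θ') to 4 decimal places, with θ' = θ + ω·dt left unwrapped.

(-2.0621, -3.6820, -0.4292)

θ' = 1.5708 + -1.0·2.0 = -0.4292
R = v/ω = -0.75/-1.0 = 0.7500
x' = -1 + 0.7500·(sin -0.4292 − sin 1.5708) = -2.0621
y' = -3 − 0.7500·(cos -0.4292 − cos 1.5708) = -3.6820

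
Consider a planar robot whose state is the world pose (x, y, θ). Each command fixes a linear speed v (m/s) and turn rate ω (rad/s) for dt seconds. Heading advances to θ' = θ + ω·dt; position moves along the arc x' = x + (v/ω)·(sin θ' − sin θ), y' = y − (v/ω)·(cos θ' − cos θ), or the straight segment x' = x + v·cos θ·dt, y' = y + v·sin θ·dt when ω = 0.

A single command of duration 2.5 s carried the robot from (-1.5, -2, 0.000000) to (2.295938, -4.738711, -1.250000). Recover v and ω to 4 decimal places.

v = 2.0000, ω = -0.5000

Δθ = -1.250000 − 0.000000 = -1.250000
ω = Δθ/dt = -1.250000/2.5 = -0.5000
R = Δx/(sin θ' − sin θ) = -4.0000
v = R·ω = -4.0000·-0.5000 = 2.0000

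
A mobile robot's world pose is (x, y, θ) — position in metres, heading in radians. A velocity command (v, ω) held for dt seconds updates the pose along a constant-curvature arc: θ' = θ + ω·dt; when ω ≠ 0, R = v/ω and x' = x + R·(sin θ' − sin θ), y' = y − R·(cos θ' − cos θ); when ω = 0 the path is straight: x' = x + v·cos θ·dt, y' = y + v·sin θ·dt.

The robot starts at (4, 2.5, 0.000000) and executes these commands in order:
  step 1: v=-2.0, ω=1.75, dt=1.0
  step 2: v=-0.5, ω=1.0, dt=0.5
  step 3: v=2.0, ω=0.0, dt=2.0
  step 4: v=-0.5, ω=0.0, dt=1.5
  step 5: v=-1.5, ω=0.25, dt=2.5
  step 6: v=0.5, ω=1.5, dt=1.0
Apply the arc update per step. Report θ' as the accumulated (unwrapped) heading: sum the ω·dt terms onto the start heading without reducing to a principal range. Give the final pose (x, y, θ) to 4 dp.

step 1: θ'=1.7500 (R=-1.1429) → pose (2.8754, 1.1534, 1.7500)
step 2: θ'=2.2500 (R=-0.5000) → pose (2.9784, 0.9285, 2.2500)
step 3: θ'=2.2500 (straight) → pose (0.4657, 4.0408, 2.2500)
step 4: θ'=2.2500 (straight) → pose (0.9368, 3.4572, 2.2500)
step 5: θ'=2.8750 (R=-6.0000) → pose (4.0246, 1.4382, 2.8750)
step 6: θ'=4.3750 (R=0.3333) → pose (3.6222, 1.2270, 4.3750)

(3.6222, 1.2270, 4.3750)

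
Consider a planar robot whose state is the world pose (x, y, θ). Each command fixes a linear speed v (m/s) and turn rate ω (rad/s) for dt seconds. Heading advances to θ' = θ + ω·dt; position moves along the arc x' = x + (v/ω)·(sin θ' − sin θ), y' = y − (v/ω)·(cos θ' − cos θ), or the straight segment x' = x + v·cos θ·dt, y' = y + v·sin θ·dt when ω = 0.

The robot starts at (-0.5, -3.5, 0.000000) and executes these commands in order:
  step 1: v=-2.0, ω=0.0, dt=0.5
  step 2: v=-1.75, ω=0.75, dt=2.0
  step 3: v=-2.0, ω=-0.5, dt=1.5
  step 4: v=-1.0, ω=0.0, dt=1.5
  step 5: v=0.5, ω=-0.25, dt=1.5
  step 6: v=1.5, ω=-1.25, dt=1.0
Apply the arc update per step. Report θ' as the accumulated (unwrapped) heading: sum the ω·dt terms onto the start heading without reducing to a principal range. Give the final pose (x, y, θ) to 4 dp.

(-4.1971, -9.2843, -0.8750)

step 1: θ'=0.0000 (straight) → pose (-1.5000, -3.5000, 0.0000)
step 2: θ'=1.5000 (R=-2.3333) → pose (-3.8275, -5.6683, 1.5000)
step 3: θ'=0.7500 (R=4.0000) → pose (-5.0909, -8.3121, 0.7500)
step 4: θ'=0.7500 (straight) → pose (-6.1884, -9.3345, 0.7500)
step 5: θ'=0.3750 (R=-2.0000) → pose (-5.5577, -8.9369, 0.3750)
step 6: θ'=-0.8750 (R=-1.2000) → pose (-4.1971, -9.2843, -0.8750)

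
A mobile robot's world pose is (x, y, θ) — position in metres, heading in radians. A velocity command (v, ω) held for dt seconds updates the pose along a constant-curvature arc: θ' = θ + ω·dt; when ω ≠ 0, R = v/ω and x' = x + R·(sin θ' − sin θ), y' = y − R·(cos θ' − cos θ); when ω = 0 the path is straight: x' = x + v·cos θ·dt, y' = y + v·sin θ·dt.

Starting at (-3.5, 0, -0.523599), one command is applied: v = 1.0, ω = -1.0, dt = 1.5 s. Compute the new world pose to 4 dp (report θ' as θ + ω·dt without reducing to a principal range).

θ' = -0.5236 + -1.0·1.5 = -2.0236
R = v/ω = 1.0/-1.0 = -1.0000
x' = -3.5 + -1.0000·(sin -2.0236 − sin -0.5236) = -3.1008
y' = 0 − -1.0000·(cos -2.0236 − cos -0.5236) = -1.3035

(-3.1008, -1.3035, -2.0236)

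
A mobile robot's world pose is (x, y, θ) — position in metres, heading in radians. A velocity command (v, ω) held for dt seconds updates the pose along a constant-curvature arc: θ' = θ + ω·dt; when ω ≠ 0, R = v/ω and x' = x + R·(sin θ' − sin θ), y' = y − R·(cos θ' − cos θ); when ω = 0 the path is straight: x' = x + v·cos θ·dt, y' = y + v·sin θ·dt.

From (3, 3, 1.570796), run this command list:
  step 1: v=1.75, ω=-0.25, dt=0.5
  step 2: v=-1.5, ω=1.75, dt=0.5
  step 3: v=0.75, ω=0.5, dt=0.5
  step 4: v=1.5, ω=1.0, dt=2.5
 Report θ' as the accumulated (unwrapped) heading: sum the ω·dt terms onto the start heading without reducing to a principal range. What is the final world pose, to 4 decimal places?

step 1: θ'=1.4458 (R=-7.0000) → pose (3.0546, 3.8727, 1.4458)
step 2: θ'=2.3208 (R=-0.8571) → pose (3.2779, 3.1816, 2.3208)
step 3: θ'=2.5708 (R=1.5000) → pose (2.9908, 3.4213, 2.5708)
step 4: θ'=5.0708 (R=1.5000) → pose (0.7757, 1.6330, 5.0708)

(0.7757, 1.6330, 5.0708)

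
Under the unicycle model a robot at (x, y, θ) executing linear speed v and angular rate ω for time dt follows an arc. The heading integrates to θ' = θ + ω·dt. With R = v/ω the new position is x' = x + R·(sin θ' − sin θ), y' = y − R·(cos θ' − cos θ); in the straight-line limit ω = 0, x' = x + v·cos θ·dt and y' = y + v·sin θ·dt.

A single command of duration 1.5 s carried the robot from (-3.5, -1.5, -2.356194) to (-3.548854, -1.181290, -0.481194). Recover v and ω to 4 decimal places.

v = -0.2500, ω = 1.2500

Δθ = -0.481194 − -2.356194 = 1.875000
ω = Δθ/dt = 1.875000/1.5 = 1.2500
R = −Δy/(cos θ' − cos θ) = -0.2000
v = R·ω = -0.2000·1.2500 = -0.2500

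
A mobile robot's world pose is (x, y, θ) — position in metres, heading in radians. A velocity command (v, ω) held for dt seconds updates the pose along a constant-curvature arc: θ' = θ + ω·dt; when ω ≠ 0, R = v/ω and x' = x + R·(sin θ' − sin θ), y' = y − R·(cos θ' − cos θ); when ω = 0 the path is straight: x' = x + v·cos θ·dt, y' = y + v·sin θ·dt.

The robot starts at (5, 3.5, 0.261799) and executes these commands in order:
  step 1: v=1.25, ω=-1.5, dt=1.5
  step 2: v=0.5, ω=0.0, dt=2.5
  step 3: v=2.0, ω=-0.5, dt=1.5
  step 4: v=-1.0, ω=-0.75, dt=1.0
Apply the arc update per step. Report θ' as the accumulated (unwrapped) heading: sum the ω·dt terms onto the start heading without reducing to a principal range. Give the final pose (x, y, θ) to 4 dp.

step 1: θ'=-1.9882 (R=-0.8333) → pose (5.9775, 2.3572, -1.9882)
step 2: θ'=-1.9882 (straight) → pose (5.4707, 1.2146, -1.9882)
step 3: θ'=-2.7382 (R=-4.0000) → pose (3.3843, -0.8428, -2.7382)
step 4: θ'=-3.4882 (R=1.3333) → pose (4.3606, -0.8151, -3.4882)

(4.3606, -0.8151, -3.4882)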